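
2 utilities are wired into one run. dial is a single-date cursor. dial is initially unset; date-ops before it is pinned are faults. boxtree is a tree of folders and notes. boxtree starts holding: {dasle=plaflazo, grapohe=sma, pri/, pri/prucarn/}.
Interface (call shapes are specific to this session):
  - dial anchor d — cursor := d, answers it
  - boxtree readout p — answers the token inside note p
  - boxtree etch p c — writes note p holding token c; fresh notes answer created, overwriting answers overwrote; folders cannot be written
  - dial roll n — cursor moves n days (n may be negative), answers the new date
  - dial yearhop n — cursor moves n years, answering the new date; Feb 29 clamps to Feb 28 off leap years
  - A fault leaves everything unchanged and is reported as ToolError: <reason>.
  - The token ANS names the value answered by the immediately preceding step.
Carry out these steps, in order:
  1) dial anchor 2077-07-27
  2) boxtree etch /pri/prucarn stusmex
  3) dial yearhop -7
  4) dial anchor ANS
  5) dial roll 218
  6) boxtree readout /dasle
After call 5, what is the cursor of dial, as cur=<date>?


-> dial anchor(d=2077-07-27)
<- 2077-07-27
-> boxtree etch(p=/pri/prucarn, c=stusmex)
<- ToolError: is a directory
-> dial yearhop(n=-7)
<- 2070-07-27
-> dial anchor(d=ANS)
<- 2070-07-27
-> dial roll(n=218)
<- 2071-03-02
-> boxtree readout(p=/dasle)
<- plaflazo

Answer: cur=2071-03-02


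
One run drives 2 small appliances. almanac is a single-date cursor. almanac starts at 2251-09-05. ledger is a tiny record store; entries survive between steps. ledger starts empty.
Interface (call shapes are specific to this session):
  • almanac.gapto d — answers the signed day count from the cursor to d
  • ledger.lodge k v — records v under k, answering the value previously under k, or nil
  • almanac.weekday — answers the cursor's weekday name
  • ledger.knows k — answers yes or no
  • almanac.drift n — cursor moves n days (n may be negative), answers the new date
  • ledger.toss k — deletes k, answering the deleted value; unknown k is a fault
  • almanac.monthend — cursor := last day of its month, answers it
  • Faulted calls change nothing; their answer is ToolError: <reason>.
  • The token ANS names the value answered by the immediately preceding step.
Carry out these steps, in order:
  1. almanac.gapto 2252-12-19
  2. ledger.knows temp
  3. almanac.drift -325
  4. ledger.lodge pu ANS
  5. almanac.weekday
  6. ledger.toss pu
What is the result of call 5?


Answer: Tuesday

Derivation:
-- almanac.gapto(2252-12-19) : 471
-- ledger.knows(temp) : no
-- almanac.drift(-325) : 2250-10-15
-- ledger.lodge(pu, ANS) : nil
-- almanac.weekday() : Tuesday
-- ledger.toss(pu) : 2250-10-15


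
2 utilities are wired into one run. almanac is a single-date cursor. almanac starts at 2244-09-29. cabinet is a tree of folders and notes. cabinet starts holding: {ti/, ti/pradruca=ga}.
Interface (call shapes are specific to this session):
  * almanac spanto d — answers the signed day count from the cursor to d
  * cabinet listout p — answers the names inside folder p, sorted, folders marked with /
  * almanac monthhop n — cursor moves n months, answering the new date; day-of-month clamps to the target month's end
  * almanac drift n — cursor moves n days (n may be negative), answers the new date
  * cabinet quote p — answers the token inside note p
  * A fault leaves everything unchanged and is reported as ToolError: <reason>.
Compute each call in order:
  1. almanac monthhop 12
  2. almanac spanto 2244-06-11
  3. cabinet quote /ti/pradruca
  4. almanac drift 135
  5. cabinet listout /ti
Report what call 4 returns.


I use almanac monthhop(12), → 2245-09-29.
Invoking almanac spanto(2244-06-11), and observe -475.
I run cabinet quote(/ti/pradruca), and get ga.
I run almanac drift(135), giving 2246-02-11.
Invoking cabinet listout(/ti), — result: [pradruca].

Answer: 2246-02-11


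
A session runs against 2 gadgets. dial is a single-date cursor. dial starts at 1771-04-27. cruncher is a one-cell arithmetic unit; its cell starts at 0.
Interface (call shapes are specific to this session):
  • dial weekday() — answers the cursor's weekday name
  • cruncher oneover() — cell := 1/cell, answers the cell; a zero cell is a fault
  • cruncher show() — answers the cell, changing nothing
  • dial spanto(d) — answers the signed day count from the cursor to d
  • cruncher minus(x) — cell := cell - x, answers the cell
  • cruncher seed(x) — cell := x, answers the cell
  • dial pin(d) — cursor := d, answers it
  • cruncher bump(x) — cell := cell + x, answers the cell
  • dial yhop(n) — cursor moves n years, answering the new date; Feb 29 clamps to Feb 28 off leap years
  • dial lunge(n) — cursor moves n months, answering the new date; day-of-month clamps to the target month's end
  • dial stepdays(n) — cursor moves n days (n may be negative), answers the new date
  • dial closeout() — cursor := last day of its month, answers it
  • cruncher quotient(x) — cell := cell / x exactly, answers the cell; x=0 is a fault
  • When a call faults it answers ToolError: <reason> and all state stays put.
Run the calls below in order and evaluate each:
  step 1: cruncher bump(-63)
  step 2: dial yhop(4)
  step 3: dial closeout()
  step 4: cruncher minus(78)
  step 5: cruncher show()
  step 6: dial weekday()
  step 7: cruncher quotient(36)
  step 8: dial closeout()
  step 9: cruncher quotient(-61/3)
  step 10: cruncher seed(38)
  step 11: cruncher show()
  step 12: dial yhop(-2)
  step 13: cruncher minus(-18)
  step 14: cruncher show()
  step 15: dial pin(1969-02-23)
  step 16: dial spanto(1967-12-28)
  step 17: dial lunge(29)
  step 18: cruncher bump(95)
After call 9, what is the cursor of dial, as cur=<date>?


% cruncher bump x='-63'
= -63
% dial yhop n='4'
= 1775-04-27
% dial closeout
= 1775-04-30
% cruncher minus x='78'
= -141
% cruncher show
= -141
% dial weekday
= Sunday
% cruncher quotient x='36'
= -47/12
% dial closeout
= 1775-04-30
% cruncher quotient x='-61/3'
= 47/244
% cruncher seed x='38'
= 38
% cruncher show
= 38
% dial yhop n='-2'
= 1773-04-30
% cruncher minus x='-18'
= 56
% cruncher show
= 56
% dial pin d='1969-02-23'
= 1969-02-23
% dial spanto d='1967-12-28'
= -423
% dial lunge n='29'
= 1971-07-23
% cruncher bump x='95'
= 151

Answer: cur=1775-04-30


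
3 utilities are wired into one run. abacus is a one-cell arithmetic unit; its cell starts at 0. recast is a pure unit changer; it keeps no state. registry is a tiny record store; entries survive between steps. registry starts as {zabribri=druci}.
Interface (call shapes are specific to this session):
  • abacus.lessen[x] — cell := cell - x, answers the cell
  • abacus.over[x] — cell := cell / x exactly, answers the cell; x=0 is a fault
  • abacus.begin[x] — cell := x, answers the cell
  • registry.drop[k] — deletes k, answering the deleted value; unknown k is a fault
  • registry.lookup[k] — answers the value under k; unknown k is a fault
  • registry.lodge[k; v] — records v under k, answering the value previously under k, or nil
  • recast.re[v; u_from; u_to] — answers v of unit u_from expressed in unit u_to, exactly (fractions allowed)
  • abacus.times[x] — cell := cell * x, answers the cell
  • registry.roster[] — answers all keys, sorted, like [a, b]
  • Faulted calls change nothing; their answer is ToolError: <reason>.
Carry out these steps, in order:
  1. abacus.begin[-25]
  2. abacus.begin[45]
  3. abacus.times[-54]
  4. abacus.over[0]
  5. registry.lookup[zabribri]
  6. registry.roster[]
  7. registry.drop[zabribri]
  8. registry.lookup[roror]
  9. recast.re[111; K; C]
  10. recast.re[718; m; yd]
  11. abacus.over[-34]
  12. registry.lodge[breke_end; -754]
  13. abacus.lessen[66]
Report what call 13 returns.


~$ begin x=-25
= -25
~$ begin x=45
= 45
~$ times x=-54
= -2430
~$ over x=0
= ToolError: division by zero
~$ lookup k=zabribri
= druci
~$ roster
= [zabribri]
~$ drop k=zabribri
= druci
~$ lookup k=roror
= ToolError: no such key roror
~$ re v=111 u_from=K u_to=C
= -3243/20
~$ re v=718 u_from=m u_to=yd
= 897500/1143
~$ over x=-34
= 1215/17
~$ lodge k=breke_end v=-754
= nil
~$ lessen x=66
= 93/17

Answer: 93/17


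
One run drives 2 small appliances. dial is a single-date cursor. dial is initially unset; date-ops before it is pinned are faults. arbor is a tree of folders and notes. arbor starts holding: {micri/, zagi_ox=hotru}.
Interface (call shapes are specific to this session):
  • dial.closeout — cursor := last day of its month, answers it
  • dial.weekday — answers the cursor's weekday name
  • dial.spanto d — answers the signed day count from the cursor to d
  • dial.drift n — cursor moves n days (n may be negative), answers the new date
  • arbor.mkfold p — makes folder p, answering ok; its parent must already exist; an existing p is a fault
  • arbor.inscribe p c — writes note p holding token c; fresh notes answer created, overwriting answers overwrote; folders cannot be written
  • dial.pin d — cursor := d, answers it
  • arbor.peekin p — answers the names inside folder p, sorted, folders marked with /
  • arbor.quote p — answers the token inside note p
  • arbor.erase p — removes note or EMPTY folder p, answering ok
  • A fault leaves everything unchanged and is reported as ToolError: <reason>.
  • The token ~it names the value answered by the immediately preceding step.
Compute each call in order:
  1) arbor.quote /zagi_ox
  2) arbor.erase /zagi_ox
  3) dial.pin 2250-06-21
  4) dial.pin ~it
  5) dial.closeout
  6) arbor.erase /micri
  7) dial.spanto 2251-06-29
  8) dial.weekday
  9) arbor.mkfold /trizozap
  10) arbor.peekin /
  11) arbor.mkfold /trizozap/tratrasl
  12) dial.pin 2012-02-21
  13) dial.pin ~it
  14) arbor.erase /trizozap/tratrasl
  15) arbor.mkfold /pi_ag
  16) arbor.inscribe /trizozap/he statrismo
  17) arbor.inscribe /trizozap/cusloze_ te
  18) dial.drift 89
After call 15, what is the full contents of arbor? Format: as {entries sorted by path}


;; arbor.quote(/zagi_ox) -> hotru
;; arbor.erase(/zagi_ox) -> ok
;; dial.pin(2250-06-21) -> 2250-06-21
;; dial.pin(~it) -> 2250-06-21
;; dial.closeout() -> 2250-06-30
;; arbor.erase(/micri) -> ok
;; dial.spanto(2251-06-29) -> 364
;; dial.weekday() -> Sunday
;; arbor.mkfold(/trizozap) -> ok
;; arbor.peekin(/) -> [trizozap/]
;; arbor.mkfold(/trizozap/tratrasl) -> ok
;; dial.pin(2012-02-21) -> 2012-02-21
;; dial.pin(~it) -> 2012-02-21
;; arbor.erase(/trizozap/tratrasl) -> ok
;; arbor.mkfold(/pi_ag) -> ok
;; arbor.inscribe(/trizozap/he, statrismo) -> created
;; arbor.inscribe(/trizozap/cusloze_, te) -> created
;; dial.drift(89) -> 2012-05-20

Answer: {pi_ag/, trizozap/}


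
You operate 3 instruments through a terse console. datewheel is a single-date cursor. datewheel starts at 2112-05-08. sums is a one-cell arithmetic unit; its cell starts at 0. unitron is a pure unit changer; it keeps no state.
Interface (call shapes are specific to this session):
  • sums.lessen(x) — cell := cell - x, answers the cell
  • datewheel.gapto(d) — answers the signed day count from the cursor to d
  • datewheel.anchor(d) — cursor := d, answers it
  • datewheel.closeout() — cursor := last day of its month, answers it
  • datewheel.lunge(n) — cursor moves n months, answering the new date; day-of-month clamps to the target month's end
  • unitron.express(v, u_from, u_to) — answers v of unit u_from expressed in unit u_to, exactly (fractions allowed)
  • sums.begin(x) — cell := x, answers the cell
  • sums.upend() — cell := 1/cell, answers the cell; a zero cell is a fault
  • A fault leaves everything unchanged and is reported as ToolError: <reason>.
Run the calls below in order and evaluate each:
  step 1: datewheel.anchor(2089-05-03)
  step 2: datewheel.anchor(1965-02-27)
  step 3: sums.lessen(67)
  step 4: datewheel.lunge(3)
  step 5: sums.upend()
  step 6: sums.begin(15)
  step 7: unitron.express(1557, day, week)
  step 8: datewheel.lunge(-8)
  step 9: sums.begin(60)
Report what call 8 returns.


Answer: 1964-09-27

Derivation:
>>> datewheel.anchor d→2089-05-03
  2089-05-03
>>> datewheel.anchor d→1965-02-27
  1965-02-27
>>> sums.lessen x→67
  -67
>>> datewheel.lunge n→3
  1965-05-27
>>> sums.upend
  -1/67
>>> sums.begin x→15
  15
>>> unitron.express v→1557 u_from→day u_to→week
  1557/7
>>> datewheel.lunge n→-8
  1964-09-27
>>> sums.begin x→60
  60


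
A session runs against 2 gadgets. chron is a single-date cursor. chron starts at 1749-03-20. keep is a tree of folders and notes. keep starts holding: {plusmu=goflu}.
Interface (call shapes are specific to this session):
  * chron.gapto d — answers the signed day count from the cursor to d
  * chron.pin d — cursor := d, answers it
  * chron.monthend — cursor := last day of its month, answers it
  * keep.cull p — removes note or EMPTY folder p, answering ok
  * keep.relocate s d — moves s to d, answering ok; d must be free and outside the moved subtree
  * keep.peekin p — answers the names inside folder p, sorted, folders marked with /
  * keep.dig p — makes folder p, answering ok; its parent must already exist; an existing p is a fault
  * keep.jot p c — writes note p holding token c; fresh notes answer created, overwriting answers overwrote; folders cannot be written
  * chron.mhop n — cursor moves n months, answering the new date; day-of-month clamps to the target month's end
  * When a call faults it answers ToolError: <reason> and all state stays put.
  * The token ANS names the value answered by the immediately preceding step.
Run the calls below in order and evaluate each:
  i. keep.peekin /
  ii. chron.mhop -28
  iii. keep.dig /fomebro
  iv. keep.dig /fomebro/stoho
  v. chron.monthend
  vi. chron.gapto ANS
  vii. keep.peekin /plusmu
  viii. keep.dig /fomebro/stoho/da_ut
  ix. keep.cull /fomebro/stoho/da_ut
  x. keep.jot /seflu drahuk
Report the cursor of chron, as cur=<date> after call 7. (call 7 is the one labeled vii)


CALL keep.peekin[p=/]
RET  [plusmu]
CALL chron.mhop[n=-28]
RET  1746-11-20
CALL keep.dig[p=/fomebro]
RET  ok
CALL keep.dig[p=/fomebro/stoho]
RET  ok
CALL chron.monthend[]
RET  1746-11-30
CALL chron.gapto[d=ANS]
RET  0
CALL keep.peekin[p=/plusmu]
RET  ToolError: not a directory
CALL keep.dig[p=/fomebro/stoho/da_ut]
RET  ok
CALL keep.cull[p=/fomebro/stoho/da_ut]
RET  ok
CALL keep.jot[p=/seflu; c=drahuk]
RET  created

Answer: cur=1746-11-30


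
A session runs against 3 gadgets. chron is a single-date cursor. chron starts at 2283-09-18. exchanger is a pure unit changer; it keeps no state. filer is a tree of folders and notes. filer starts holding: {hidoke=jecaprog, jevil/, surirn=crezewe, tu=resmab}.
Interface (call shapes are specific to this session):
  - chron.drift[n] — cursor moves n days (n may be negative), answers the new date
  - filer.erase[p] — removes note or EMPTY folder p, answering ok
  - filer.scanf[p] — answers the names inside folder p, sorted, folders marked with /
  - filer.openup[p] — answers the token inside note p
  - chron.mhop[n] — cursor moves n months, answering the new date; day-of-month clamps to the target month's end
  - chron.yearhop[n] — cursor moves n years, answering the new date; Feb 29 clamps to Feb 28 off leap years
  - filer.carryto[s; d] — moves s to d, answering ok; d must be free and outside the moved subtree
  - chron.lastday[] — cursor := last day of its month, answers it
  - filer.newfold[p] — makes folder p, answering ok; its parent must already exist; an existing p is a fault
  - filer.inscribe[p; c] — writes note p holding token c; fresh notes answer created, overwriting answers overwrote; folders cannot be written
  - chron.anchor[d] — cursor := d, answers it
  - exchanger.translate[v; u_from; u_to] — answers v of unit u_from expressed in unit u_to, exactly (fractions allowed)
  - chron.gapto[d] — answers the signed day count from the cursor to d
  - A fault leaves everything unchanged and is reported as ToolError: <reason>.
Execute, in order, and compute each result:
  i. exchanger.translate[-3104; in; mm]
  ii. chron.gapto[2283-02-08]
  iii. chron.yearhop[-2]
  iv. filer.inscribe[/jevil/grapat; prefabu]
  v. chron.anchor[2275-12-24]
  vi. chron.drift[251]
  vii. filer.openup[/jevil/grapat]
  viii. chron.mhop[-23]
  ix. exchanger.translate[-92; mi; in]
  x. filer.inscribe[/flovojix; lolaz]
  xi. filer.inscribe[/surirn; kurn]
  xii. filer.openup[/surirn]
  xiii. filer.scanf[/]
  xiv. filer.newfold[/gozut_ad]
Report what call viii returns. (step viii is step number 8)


I run exchanger.translate(v=-3104, u_from=in, u_to=mm), → -394208/5.
I try chron.gapto(d=2283-02-08), and see -222.
Next I call chron.yearhop(n=-2), yielding 2281-09-18.
Next I call filer.inscribe(p=/jevil/grapat, c=prefabu), → created.
I use chron.anchor(d=2275-12-24), — result: 2275-12-24.
Next I call chron.drift(n=251), yielding 2276-08-31.
Invoking filer.openup(p=/jevil/grapat), and observe prefabu.
Next I call chron.mhop(n=-23), — result: 2274-09-30.
I run exchanger.translate(v=-92, u_from=mi, u_to=in), yielding -5829120.
Using filer.inscribe(p=/flovojix, c=lolaz), and see created.
Then filer.inscribe(p=/surirn, c=kurn), giving overwrote.
Next I call filer.openup(p=/surirn), which returns kurn.
Using filer.scanf(p=/), — result: [flovojix, hidoke, jevil/, surirn, tu].
I invoke filer.newfold(p=/gozut_ad), and get ok.

Answer: 2274-09-30


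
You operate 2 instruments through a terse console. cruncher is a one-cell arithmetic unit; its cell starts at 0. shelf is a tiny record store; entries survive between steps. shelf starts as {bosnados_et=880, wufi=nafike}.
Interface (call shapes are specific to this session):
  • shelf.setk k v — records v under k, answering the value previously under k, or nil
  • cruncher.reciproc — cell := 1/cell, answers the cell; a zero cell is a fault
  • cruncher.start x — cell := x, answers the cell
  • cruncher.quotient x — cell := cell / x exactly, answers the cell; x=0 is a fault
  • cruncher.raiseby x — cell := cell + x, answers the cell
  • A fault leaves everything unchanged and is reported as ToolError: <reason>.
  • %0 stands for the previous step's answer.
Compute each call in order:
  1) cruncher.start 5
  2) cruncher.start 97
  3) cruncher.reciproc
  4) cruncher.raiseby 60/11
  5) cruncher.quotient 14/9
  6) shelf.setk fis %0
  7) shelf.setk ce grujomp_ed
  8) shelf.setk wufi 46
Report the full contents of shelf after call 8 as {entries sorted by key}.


==> cruncher.start(5)
<== 5
==> cruncher.start(97)
<== 97
==> cruncher.reciproc()
<== 1/97
==> cruncher.raiseby(60/11)
<== 5831/1067
==> cruncher.quotient(14/9)
<== 7497/2134
==> shelf.setk(fis, %0)
<== nil
==> shelf.setk(ce, grujomp_ed)
<== nil
==> shelf.setk(wufi, 46)
<== nafike

Answer: {bosnados_et=880, ce=grujomp_ed, fis=7497/2134, wufi=46}


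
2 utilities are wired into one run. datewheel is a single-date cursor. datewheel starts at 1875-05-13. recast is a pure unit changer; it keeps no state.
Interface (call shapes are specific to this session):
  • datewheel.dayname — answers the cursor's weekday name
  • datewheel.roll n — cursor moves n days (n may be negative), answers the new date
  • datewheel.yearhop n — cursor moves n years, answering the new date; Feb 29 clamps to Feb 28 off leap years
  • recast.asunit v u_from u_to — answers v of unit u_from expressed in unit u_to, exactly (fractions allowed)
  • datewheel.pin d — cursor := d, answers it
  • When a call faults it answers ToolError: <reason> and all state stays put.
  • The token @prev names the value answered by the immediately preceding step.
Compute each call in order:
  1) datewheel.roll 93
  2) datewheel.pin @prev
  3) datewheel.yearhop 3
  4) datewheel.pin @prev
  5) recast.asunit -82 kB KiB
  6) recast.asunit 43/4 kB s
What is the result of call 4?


Answer: 1878-08-14

Derivation:
~$ datewheel.roll 93
  1875-08-14
~$ datewheel.pin @prev
  1875-08-14
~$ datewheel.yearhop 3
  1878-08-14
~$ datewheel.pin @prev
  1878-08-14
~$ recast.asunit -82 kB KiB
  -5125/64
~$ recast.asunit 43/4 kB s
  ToolError: incompatible units


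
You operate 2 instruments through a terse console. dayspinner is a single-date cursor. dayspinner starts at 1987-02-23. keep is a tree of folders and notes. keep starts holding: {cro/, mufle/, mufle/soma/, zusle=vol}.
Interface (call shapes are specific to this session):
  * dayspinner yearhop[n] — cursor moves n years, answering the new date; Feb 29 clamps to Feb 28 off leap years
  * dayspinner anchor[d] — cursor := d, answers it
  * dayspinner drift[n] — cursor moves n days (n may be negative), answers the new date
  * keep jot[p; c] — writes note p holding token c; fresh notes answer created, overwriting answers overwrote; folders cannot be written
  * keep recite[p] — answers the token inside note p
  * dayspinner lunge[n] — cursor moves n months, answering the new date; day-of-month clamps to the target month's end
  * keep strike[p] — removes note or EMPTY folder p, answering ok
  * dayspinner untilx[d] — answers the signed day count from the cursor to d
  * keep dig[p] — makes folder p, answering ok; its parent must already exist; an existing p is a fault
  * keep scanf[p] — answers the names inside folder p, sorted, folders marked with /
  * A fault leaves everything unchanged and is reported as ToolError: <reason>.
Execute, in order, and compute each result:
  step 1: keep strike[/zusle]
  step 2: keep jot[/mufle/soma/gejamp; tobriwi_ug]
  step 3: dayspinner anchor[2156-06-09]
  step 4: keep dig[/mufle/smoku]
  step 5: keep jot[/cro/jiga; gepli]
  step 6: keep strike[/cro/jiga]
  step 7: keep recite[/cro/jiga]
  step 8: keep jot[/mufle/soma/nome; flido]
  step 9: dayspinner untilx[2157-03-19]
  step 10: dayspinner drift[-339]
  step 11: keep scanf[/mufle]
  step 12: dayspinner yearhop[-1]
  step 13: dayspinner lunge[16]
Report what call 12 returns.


I run keep strike passing p=/zusle, which returns ok.
I run keep jot passing p=/mufle/soma/gejamp, c=tobriwi_ug, and see created.
Next I call dayspinner anchor passing d=2156-06-09, and get 2156-06-09.
I invoke keep dig passing p=/mufle/smoku, and observe ok.
I call keep jot passing p=/cro/jiga, c=gepli, and observe created.
Next I call keep strike passing p=/cro/jiga: ok.
Then keep recite passing p=/cro/jiga, → ToolError: not found.
Next I call keep jot passing p=/mufle/soma/nome, c=flido, — result: created.
Using dayspinner untilx passing d=2157-03-19, — result: 283.
I call dayspinner drift passing n=-339, which returns 2155-07-06.
I call keep scanf passing p=/mufle, and get [smoku/, soma/].
Then dayspinner yearhop passing n=-1, — result: 2154-07-06.
Now I run dayspinner lunge passing n=16: 2155-11-06.

Answer: 2154-07-06


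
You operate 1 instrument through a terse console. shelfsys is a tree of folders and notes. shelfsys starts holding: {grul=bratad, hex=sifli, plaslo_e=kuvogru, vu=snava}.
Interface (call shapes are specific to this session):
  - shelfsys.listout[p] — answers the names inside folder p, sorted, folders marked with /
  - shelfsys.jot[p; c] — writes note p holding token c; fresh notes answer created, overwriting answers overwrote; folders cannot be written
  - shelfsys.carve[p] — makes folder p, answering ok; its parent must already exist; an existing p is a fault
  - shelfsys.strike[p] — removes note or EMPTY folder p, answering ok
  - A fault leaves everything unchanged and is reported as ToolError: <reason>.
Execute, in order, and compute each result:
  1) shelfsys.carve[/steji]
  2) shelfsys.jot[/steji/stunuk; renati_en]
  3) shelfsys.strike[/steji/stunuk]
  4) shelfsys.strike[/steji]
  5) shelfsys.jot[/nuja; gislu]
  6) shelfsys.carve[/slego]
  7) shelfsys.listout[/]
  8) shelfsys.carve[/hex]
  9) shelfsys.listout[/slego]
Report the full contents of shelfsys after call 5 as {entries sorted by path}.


>> shelfsys.carve(p=/steji)
<< ok
>> shelfsys.jot(p=/steji/stunuk, c=renati_en)
<< created
>> shelfsys.strike(p=/steji/stunuk)
<< ok
>> shelfsys.strike(p=/steji)
<< ok
>> shelfsys.jot(p=/nuja, c=gislu)
<< created
>> shelfsys.carve(p=/slego)
<< ok
>> shelfsys.listout(p=/)
<< [grul, hex, nuja, plaslo_e, slego/, vu]
>> shelfsys.carve(p=/hex)
<< ToolError: exists
>> shelfsys.listout(p=/slego)
<< []

Answer: {grul=bratad, hex=sifli, nuja=gislu, plaslo_e=kuvogru, vu=snava}


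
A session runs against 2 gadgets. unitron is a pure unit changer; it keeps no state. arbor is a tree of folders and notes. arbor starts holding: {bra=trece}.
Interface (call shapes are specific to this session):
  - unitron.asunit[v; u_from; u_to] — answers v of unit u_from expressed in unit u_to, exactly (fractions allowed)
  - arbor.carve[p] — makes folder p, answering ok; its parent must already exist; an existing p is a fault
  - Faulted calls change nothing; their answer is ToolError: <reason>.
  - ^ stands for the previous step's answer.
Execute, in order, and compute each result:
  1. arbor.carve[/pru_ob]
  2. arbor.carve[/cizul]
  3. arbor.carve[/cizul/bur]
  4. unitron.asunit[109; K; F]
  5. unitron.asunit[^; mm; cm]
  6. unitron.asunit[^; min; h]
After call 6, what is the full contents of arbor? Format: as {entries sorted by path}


Answer: {bra=trece, cizul/, cizul/bur/, pru_ob/}

Derivation:
~$ arbor.carve p: /pru_ob
  ok
~$ arbor.carve p: /cizul
  ok
~$ arbor.carve p: /cizul/bur
  ok
~$ unitron.asunit v: 109 u_from: K u_to: F
  -26347/100
~$ unitron.asunit v: ^ u_from: mm u_to: cm
  -26347/1000
~$ unitron.asunit v: ^ u_from: min u_to: h
  -26347/60000


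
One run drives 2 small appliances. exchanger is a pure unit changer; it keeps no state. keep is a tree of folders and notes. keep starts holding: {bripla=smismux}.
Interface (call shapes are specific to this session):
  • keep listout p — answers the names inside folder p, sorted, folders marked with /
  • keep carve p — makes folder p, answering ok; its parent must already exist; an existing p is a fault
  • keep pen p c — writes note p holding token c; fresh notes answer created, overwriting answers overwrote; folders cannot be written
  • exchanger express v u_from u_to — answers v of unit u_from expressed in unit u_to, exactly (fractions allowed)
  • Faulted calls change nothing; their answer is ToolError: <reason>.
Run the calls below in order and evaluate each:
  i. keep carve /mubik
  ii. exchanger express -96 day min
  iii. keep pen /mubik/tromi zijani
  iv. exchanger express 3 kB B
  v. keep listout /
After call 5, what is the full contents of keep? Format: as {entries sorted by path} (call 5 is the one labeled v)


~$ keep carve p→/mubik
= ok
~$ exchanger express v→-96 u_from→day u_to→min
= -138240
~$ keep pen p→/mubik/tromi c→zijani
= created
~$ exchanger express v→3 u_from→kB u_to→B
= 3000
~$ keep listout p→/
= [bripla, mubik/]

Answer: {bripla=smismux, mubik/, mubik/tromi=zijani}


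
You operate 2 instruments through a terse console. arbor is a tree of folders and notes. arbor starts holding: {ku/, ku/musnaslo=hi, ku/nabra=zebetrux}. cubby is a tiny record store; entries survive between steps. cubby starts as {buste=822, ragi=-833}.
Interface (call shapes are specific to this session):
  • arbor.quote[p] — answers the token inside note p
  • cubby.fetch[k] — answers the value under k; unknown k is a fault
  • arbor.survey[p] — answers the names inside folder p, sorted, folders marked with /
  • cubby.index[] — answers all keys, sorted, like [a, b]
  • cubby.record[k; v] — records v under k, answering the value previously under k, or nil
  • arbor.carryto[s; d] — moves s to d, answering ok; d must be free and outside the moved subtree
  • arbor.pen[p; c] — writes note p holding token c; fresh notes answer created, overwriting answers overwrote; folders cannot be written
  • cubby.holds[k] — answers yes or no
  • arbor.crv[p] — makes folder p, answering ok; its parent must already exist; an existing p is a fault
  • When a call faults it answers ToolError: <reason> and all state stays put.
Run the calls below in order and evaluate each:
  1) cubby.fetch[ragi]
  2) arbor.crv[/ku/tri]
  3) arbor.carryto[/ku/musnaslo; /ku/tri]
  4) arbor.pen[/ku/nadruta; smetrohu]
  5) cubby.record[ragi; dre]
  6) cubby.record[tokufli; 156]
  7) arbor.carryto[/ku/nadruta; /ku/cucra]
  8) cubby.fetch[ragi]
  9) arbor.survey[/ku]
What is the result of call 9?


Answer: [cucra, musnaslo, nabra, tri/]

Derivation:
~$ cubby.fetch k: ragi
= -833
~$ arbor.crv p: /ku/tri
= ok
~$ arbor.carryto s: /ku/musnaslo d: /ku/tri
= ToolError: exists
~$ arbor.pen p: /ku/nadruta c: smetrohu
= created
~$ cubby.record k: ragi v: dre
= -833
~$ cubby.record k: tokufli v: 156
= nil
~$ arbor.carryto s: /ku/nadruta d: /ku/cucra
= ok
~$ cubby.fetch k: ragi
= dre
~$ arbor.survey p: /ku
= [cucra, musnaslo, nabra, tri/]


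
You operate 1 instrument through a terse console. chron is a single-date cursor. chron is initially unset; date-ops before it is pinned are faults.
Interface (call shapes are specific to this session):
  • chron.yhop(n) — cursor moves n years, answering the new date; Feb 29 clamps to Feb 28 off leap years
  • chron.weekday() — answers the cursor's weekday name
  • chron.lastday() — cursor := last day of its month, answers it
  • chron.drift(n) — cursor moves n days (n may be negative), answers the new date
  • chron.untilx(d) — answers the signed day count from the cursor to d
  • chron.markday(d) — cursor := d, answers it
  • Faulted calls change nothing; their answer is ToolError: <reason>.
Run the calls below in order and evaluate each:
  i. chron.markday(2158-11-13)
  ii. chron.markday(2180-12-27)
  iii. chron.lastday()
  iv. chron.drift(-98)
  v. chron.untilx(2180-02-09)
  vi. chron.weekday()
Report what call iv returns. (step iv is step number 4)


Answer: 2180-09-24

Derivation:
→ chron.markday(d: 2158-11-13)
← 2158-11-13
→ chron.markday(d: 2180-12-27)
← 2180-12-27
→ chron.lastday()
← 2180-12-31
→ chron.drift(n: -98)
← 2180-09-24
→ chron.untilx(d: 2180-02-09)
← -228
→ chron.weekday()
← Sunday


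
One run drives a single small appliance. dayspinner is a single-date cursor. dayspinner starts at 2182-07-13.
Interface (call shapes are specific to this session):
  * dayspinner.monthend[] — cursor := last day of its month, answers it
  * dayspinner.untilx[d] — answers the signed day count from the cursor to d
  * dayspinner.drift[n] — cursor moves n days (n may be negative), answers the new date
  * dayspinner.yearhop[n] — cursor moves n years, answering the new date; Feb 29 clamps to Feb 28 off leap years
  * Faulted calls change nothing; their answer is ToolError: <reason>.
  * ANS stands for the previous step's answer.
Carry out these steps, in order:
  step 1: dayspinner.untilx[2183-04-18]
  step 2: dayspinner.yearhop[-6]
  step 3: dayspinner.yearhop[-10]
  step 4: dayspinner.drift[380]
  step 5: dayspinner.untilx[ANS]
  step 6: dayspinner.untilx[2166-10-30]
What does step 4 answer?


Step: untilx[2183-04-18]
Result: 279
Step: yearhop[-6]
Result: 2176-07-13
Step: yearhop[-10]
Result: 2166-07-13
Step: drift[380]
Result: 2167-07-28
Step: untilx[ANS]
Result: 0
Step: untilx[2166-10-30]
Result: -271

Answer: 2167-07-28


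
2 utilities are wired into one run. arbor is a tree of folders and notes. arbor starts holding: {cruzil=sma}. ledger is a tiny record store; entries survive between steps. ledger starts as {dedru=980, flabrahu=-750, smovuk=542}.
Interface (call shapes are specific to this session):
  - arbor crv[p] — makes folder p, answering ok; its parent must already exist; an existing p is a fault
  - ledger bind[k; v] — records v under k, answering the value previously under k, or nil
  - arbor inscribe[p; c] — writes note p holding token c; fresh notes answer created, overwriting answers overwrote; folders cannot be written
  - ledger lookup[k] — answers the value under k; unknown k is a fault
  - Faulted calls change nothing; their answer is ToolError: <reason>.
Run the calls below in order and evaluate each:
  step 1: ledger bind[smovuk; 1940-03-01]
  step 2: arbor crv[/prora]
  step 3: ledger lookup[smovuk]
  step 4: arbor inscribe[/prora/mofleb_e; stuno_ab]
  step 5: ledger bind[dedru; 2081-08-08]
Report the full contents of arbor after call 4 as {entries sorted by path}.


Answer: {cruzil=sma, prora/, prora/mofleb_e=stuno_ab}

Derivation:
# 1. ledger bind(k='smovuk', v='1940-03-01') : 542
# 2. arbor crv(p='/prora') : ok
# 3. ledger lookup(k='smovuk') : 1940-03-01
# 4. arbor inscribe(p='/prora/mofleb_e', c='stuno_ab') : created
# 5. ledger bind(k='dedru', v='2081-08-08') : 980


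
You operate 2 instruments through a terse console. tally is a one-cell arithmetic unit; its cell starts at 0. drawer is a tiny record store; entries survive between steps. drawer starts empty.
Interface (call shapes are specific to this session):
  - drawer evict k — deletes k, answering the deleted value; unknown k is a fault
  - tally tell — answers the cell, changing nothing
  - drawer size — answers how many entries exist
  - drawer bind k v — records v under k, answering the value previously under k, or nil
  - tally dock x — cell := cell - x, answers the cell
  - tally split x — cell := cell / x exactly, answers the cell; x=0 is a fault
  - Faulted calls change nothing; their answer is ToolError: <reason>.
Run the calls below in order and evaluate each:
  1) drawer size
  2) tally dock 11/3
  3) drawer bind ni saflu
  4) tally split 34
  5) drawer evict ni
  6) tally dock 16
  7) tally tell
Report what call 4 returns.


% drawer size
[out] 0
% tally dock x=11/3
[out] -11/3
% drawer bind k=ni v=saflu
[out] nil
% tally split x=34
[out] -11/102
% drawer evict k=ni
[out] saflu
% tally dock x=16
[out] -1643/102
% tally tell
[out] -1643/102

Answer: -11/102


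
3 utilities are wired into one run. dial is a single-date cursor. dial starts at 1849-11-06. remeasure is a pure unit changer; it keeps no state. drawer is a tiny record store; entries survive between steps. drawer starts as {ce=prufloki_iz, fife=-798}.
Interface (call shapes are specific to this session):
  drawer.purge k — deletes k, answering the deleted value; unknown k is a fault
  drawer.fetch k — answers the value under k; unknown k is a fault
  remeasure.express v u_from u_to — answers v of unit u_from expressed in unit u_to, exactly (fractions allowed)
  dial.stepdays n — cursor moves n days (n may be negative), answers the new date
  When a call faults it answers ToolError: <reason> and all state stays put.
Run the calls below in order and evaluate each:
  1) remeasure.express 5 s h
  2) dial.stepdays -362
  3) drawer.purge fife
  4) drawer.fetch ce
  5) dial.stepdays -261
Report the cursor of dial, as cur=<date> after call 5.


I invoke remeasure.express(v=5, u_from=s, u_to=h), and see 1/720.
Invoking dial.stepdays(n=-362): 1848-11-09.
Calling drawer.purge(k=fife), and get -798.
I invoke drawer.fetch(k=ce), and see prufloki_iz.
Calling dial.stepdays(n=-261), yielding 1848-02-22.

Answer: cur=1848-02-22


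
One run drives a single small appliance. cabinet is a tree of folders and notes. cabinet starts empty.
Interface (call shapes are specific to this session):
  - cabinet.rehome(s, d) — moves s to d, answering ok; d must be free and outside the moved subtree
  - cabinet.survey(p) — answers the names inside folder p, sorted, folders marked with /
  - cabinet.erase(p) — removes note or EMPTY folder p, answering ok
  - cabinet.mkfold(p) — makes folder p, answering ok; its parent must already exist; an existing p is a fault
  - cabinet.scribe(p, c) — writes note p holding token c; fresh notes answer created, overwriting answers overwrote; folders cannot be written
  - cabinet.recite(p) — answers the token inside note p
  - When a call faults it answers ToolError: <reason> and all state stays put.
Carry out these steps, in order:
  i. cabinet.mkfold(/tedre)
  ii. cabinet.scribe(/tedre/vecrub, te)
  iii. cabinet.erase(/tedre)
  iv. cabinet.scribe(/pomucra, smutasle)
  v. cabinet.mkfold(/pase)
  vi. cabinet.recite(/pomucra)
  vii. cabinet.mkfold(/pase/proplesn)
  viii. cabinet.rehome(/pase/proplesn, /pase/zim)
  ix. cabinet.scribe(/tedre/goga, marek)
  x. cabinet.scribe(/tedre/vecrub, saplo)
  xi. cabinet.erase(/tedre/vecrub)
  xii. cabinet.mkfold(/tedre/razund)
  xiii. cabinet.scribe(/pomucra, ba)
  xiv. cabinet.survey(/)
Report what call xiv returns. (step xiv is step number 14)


Answer: [pase/, pomucra, tedre/]

Derivation:
CALL mkfold[/tedre]
RET  ok
CALL scribe[/tedre/vecrub; te]
RET  created
CALL erase[/tedre]
RET  ToolError: not empty
CALL scribe[/pomucra; smutasle]
RET  created
CALL mkfold[/pase]
RET  ok
CALL recite[/pomucra]
RET  smutasle
CALL mkfold[/pase/proplesn]
RET  ok
CALL rehome[/pase/proplesn; /pase/zim]
RET  ok
CALL scribe[/tedre/goga; marek]
RET  created
CALL scribe[/tedre/vecrub; saplo]
RET  overwrote
CALL erase[/tedre/vecrub]
RET  ok
CALL mkfold[/tedre/razund]
RET  ok
CALL scribe[/pomucra; ba]
RET  overwrote
CALL survey[/]
RET  [pase/, pomucra, tedre/]


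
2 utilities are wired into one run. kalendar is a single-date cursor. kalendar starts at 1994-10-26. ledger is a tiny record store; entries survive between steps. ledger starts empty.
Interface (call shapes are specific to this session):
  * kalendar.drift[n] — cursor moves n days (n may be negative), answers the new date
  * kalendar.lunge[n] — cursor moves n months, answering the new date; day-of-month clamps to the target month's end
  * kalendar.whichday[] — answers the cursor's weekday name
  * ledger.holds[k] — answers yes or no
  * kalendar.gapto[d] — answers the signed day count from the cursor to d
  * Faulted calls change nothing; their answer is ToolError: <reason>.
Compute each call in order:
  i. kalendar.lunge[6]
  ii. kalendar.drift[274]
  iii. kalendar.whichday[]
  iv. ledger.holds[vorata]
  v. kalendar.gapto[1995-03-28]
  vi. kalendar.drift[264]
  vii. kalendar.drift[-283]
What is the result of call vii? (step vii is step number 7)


% kalendar.lunge 6
  1995-04-26
% kalendar.drift 274
  1996-01-25
% kalendar.whichday
  Thursday
% ledger.holds vorata
  no
% kalendar.gapto 1995-03-28
  -303
% kalendar.drift 264
  1996-10-15
% kalendar.drift -283
  1996-01-06

Answer: 1996-01-06


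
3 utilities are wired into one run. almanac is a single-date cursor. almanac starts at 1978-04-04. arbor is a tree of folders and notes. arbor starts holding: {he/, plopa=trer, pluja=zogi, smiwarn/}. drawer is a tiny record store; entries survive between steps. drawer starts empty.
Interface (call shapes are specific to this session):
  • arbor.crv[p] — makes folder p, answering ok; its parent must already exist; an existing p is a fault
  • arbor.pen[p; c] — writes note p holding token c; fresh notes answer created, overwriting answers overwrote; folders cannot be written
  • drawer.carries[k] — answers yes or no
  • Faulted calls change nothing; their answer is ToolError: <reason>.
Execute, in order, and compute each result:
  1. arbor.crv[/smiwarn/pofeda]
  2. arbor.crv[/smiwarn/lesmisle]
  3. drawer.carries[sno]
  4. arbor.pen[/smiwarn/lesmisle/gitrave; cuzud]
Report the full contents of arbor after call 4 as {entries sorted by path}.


$ arbor.crv /smiwarn/pofeda
= ok
$ arbor.crv /smiwarn/lesmisle
= ok
$ drawer.carries sno
= no
$ arbor.pen /smiwarn/lesmisle/gitrave cuzud
= created

Answer: {he/, plopa=trer, pluja=zogi, smiwarn/, smiwarn/lesmisle/, smiwarn/lesmisle/gitrave=cuzud, smiwarn/pofeda/}


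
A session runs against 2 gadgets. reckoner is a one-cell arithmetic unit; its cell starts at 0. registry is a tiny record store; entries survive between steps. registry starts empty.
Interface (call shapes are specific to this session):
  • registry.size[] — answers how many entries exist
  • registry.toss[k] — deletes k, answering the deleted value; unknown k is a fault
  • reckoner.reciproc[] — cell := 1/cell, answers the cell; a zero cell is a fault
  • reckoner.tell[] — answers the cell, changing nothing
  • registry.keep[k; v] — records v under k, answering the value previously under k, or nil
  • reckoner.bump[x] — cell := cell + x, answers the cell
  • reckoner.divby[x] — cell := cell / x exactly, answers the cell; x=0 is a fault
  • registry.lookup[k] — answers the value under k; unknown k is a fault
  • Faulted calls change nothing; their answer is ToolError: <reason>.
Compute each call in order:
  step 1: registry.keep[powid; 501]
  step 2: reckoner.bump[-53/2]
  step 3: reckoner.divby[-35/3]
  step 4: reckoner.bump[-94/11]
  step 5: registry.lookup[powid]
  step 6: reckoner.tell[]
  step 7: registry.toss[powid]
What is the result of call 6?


Answer: -4831/770

Derivation:
==> keep(k→powid, v→501)
<== nil
==> bump(x→-53/2)
<== -53/2
==> divby(x→-35/3)
<== 159/70
==> bump(x→-94/11)
<== -4831/770
==> lookup(k→powid)
<== 501
==> tell()
<== -4831/770
==> toss(k→powid)
<== 501
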